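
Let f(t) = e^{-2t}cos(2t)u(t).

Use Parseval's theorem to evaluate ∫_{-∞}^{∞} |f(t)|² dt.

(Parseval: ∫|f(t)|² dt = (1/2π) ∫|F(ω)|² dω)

∫|f(t)|² dt = \frac{3}{16}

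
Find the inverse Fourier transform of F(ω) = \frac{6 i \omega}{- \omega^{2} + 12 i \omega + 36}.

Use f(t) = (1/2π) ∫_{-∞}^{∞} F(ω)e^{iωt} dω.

f(t) = 6 \left(1 - 6 t\right) e^{- 6 t} u\left(t\right)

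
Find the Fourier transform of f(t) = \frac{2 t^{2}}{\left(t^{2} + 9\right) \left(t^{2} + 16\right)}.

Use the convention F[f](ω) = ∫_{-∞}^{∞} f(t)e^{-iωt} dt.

F(ω) = \frac{2 \pi \left(4 - 3 e^{\left|{\omega}\right|}\right) e^{- 4 \left|{\omega}\right|}}{7}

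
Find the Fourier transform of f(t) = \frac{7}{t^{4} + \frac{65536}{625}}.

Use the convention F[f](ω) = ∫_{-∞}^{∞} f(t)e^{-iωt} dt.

F(ω) = \frac{875 \pi e^{- \frac{8 \sqrt{2} \left|{\omega}\right|}{5}} \sin{\left(\frac{8 \sqrt{2} \left|{\omega}\right|}{5} + \frac{\pi}{4} \right)}}{4096}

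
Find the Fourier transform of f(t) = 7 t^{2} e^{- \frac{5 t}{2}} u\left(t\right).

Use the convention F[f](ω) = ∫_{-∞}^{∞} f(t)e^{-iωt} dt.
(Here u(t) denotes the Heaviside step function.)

F(ω) = \frac{112}{\left(2 i \omega + 5\right)^{3}}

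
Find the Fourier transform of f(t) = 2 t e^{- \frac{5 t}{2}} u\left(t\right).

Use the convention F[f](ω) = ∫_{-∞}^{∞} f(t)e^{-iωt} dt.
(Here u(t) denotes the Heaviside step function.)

F(ω) = \frac{8}{\left(2 i \omega + 5\right)^{2}}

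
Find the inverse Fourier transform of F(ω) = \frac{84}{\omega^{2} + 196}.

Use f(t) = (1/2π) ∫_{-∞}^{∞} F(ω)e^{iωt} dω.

f(t) = 3 e^{- 14 \left|{t}\right|}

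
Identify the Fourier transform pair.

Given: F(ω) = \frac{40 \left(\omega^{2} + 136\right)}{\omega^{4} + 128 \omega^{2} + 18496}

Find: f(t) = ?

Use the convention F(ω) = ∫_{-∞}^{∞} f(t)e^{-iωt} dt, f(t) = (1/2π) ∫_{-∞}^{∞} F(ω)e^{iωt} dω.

f(t) = 2 e^{- 10 \left|{t}\right|} \cos{\left(6 t \right)}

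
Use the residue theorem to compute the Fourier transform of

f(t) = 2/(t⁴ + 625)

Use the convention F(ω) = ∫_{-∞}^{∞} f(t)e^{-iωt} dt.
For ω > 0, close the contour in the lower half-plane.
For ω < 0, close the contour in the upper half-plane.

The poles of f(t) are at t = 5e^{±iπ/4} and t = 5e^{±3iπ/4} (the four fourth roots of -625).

Let g(z) = f(z)e^{-iωz}; for large |z| the factor e^{-iωz} decays in the lower half-plane when ω > 0 and in the upper half-plane when ω < 0.

Case ω > 0 (lower half-plane, clockwise contour ⇒ F(ω) = -2πi·ΣRes):
  Res_{z = - \frac{5 \sqrt{2}}{2} - \frac{5 \sqrt{2} i}{2}} g(z) = \frac{\sqrt{2} i \left(1 - i\right) e^{\frac{5 \sqrt{2} \omega \left(-1 + i\right)}{2}}}{500}
  Res_{z = \frac{5 \sqrt{2}}{2} - \frac{5 \sqrt{2} i}{2}} g(z) = \frac{\sqrt{2} i \left(1 + i\right) e^{- \frac{5 \sqrt{2} \omega \left(1 + i\right)}{2}}}{500}
  F(ω) = -2πi·ΣRes = \frac{\sqrt{2} \pi \left(1 - i\right) \left(e^{5 \sqrt{2} i \omega} + i\right) e^{- \frac{5 \sqrt{2} \omega \left(1 + i\right)}{2}}}{250} = \frac{2 \pi e^{- \frac{5 \sqrt{2} \omega}{2}} \sin{\left(\frac{5 \sqrt{2} \omega}{2} + \frac{\pi}{4} \right)}}{125}

Case ω < 0 (upper half-plane, counterclockwise contour ⇒ F(ω) = +2πi·ΣRes):
  Res_{z = \frac{5 \sqrt{2}}{2} + \frac{5 \sqrt{2} i}{2}} g(z) = \frac{\sqrt{2} i \left(-1 + i\right) e^{\frac{5 \sqrt{2} \omega \left(1 - i\right)}{2}}}{500}
  Res_{z = - \frac{5 \sqrt{2}}{2} + \frac{5 \sqrt{2} i}{2}} g(z) = \frac{\sqrt{2} \left(1 - i\right) e^{\frac{5 \sqrt{2} \omega \left(1 + i\right)}{2}}}{500}
  F(ω) = 2πi·ΣRes = - \frac{\sqrt{2} i \pi \left(i \left(1 - i\right) e^{\frac{5 \sqrt{2} \omega \left(1 - i\right)}{2}} - \left(1 - i\right) e^{\frac{5 \sqrt{2} \omega \left(1 + i\right)}{2}}\right)}{250} = \frac{2 \pi e^{\frac{5 \sqrt{2} \omega}{2}} \cos{\left(\frac{5 \sqrt{2} \omega}{2} + \frac{\pi}{4} \right)}}{125}

Both cases combine into a single formula in |ω|:

F(ω) = \frac{2 \pi e^{- \frac{5 \sqrt{2} \left|{\omega}\right|}{2}} \sin{\left(\frac{5 \sqrt{2} \left|{\omega}\right|}{2} + \frac{\pi}{4} \right)}}{125}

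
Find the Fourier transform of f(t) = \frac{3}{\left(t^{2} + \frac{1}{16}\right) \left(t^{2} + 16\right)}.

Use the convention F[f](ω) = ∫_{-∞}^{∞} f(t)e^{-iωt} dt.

F(ω) = - \frac{4 \pi e^{- 4 \left|{\omega}\right|}}{85} + \frac{64 \pi e^{- \frac{\left|{\omega}\right|}{4}}}{85}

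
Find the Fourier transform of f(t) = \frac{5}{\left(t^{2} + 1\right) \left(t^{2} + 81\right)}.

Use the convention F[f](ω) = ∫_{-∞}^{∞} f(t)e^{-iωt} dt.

F(ω) = \frac{\pi e^{- \left|{\omega}\right|}}{16} - \frac{\pi e^{- 9 \left|{\omega}\right|}}{144}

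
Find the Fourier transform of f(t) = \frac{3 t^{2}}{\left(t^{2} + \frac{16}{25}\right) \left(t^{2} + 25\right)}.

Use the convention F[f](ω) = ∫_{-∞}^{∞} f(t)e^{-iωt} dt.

F(ω) = \frac{125 \pi e^{- 5 \left|{\omega}\right|}}{203} - \frac{20 \pi e^{- \frac{4 \left|{\omega}\right|}{5}}}{203}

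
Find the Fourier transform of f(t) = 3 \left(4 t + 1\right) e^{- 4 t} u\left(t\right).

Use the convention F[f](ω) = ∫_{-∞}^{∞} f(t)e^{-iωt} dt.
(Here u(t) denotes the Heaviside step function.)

F(ω) = \frac{3 \left(- i \omega - 8\right)}{\omega^{2} - 8 i \omega - 16}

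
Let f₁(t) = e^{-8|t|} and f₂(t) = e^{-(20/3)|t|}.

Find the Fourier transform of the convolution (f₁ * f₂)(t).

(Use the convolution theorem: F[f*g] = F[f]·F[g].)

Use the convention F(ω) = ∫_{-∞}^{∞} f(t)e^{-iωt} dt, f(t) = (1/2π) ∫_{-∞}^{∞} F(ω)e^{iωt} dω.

F[f₁*f₂](ω) = \frac{1920}{\left(\omega^{2} + 64\right) \left(9 \omega^{2} + 400\right)}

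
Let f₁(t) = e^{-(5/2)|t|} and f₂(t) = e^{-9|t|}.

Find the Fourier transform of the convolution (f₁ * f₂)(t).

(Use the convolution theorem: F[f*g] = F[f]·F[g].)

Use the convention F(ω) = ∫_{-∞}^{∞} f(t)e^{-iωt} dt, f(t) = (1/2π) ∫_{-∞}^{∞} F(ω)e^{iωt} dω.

F[f₁*f₂](ω) = \frac{360}{\left(\omega^{2} + 81\right) \left(4 \omega^{2} + 25\right)}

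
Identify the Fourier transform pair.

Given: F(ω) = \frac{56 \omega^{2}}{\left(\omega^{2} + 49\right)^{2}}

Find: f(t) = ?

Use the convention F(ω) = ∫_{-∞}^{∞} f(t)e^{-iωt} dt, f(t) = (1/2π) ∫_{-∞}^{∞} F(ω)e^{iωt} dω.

f(t) = 2 \left(1 - 7 \left|{t}\right|\right) e^{- 7 \left|{t}\right|}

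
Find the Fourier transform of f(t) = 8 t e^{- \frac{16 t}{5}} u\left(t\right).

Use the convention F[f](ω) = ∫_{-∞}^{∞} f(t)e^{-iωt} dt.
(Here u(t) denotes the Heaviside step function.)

F(ω) = \frac{200}{\left(5 i \omega + 16\right)^{2}}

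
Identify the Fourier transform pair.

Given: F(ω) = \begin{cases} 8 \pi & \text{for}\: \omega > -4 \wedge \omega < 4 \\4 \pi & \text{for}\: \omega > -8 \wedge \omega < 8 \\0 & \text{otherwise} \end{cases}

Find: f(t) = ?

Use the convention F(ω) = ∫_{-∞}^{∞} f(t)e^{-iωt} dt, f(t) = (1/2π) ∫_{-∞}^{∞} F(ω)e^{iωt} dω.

f(t) = \frac{8 \sin{\left(6 t \right)} \cos{\left(2 t \right)}}{t}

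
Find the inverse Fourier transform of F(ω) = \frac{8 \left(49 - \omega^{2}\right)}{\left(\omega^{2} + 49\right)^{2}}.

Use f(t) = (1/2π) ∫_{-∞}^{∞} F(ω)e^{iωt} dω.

f(t) = 4 e^{- 7 \left|{t}\right|} \left|{t}\right|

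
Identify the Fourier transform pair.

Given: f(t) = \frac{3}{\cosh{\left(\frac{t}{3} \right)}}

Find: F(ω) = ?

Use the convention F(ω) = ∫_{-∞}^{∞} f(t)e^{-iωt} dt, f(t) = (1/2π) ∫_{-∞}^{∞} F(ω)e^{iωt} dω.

F(ω) = \frac{9 \pi}{\cosh{\left(\frac{3 \pi \omega}{2} \right)}}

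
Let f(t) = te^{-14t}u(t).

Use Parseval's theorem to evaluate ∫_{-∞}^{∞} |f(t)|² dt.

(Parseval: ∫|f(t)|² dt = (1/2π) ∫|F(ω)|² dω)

∫|f(t)|² dt = \frac{1}{10976}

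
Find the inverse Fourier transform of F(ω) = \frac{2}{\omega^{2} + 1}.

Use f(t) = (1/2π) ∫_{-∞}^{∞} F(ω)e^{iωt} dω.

f(t) = e^{- \left|{t}\right|}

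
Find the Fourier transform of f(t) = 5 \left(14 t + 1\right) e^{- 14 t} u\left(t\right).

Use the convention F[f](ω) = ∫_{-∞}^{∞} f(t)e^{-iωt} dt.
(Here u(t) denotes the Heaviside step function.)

F(ω) = \frac{5 \left(- i \omega - 28\right)}{\omega^{2} - 28 i \omega - 196}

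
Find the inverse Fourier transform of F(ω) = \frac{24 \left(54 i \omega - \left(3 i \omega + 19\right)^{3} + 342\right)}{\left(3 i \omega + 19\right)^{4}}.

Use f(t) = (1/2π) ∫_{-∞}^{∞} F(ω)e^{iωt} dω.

f(t) = 8 \left(t^{2} - 1\right) e^{- \frac{19 t}{3}} u\left(t\right)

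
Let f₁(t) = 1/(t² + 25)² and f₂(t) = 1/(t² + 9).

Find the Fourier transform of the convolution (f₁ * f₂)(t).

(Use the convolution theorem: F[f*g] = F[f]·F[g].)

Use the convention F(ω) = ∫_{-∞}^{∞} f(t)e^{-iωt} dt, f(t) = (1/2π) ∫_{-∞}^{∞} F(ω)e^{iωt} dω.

F[f₁*f₂](ω) = \frac{\pi^{2} \left(5 \left|{\omega}\right| + 1\right) e^{- 8 \left|{\omega}\right|}}{750}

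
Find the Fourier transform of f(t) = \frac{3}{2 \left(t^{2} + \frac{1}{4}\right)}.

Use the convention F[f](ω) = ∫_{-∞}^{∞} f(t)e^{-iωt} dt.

F(ω) = 3 \pi e^{- \frac{\left|{\omega}\right|}{2}}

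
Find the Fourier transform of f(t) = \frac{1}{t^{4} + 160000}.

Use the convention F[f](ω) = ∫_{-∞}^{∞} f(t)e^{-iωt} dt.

F(ω) = \frac{\pi e^{- 10 \sqrt{2} \left|{\omega}\right|} \sin{\left(10 \sqrt{2} \left|{\omega}\right| + \frac{\pi}{4} \right)}}{8000}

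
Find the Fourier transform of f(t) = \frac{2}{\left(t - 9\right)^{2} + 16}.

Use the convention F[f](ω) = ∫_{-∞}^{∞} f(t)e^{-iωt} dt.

F(ω) = \frac{\pi e^{- 9 i \omega - 4 \left|{\omega}\right|}}{2}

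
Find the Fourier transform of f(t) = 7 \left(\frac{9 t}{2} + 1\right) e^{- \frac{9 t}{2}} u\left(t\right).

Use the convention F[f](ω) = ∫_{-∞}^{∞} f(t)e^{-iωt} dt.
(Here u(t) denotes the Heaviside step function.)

F(ω) = \frac{28 \left(- i \omega - 9\right)}{4 \omega^{2} - 36 i \omega - 81}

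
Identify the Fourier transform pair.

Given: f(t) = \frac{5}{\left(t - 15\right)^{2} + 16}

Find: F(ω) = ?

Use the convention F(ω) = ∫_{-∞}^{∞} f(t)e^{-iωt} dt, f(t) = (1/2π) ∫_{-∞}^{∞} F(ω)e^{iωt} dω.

F(ω) = \frac{5 \pi e^{- 15 i \omega - 4 \left|{\omega}\right|}}{4}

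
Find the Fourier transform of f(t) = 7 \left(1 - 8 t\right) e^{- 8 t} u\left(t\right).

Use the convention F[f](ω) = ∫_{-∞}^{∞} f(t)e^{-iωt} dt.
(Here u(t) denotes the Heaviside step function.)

F(ω) = \frac{7 i \omega}{- \omega^{2} + 16 i \omega + 64}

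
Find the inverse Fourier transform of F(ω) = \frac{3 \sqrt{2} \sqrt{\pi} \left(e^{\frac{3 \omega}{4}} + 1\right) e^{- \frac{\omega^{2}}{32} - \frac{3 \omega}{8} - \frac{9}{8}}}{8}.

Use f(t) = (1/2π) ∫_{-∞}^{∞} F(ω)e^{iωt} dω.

f(t) = 3 e^{- 8 t^{2}} \cos{\left(6 t \right)}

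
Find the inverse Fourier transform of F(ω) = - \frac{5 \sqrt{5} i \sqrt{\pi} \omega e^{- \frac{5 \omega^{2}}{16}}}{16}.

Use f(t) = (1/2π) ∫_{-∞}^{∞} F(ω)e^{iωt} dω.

f(t) = t e^{- \frac{4 t^{2}}{5}}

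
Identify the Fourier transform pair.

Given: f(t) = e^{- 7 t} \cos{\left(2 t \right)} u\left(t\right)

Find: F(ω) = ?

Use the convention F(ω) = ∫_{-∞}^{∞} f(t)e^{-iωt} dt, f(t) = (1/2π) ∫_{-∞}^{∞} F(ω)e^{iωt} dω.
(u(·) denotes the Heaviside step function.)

F(ω) = \frac{i \omega + 7}{\left(i \omega + 7\right)^{2} + 4}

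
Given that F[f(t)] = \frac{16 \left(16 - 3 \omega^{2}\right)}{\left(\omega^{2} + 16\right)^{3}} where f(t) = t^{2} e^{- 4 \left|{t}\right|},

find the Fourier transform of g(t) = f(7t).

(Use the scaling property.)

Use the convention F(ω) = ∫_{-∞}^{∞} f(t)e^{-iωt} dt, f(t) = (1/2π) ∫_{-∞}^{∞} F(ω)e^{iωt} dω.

F[g](ω) = \frac{5488 \left(784 - 3 \omega^{2}\right)}{\left(\omega^{2} + 784\right)^{3}}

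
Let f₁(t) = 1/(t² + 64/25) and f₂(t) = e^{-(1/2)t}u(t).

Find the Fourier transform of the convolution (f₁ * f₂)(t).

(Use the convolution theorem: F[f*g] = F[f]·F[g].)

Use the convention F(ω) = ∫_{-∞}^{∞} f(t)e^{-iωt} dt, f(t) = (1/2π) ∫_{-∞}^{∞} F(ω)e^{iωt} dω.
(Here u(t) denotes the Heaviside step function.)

F[f₁*f₂](ω) = \frac{5 \pi e^{- \frac{8 \left|{\omega}\right|}{5}}}{4 \left(2 i \omega + 1\right)}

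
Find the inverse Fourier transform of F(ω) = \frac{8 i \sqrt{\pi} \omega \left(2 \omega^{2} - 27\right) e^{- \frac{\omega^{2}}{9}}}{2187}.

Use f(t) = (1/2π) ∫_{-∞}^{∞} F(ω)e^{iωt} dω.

f(t) = t^{3} e^{- \frac{9 t^{2}}{4}}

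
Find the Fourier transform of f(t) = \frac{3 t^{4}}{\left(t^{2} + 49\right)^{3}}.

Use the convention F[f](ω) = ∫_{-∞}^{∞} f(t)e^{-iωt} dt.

F(ω) = \frac{3 \pi \left(49 \omega^{2} - 35 \left|{\omega}\right| + 3\right) e^{- 7 \left|{\omega}\right|}}{56}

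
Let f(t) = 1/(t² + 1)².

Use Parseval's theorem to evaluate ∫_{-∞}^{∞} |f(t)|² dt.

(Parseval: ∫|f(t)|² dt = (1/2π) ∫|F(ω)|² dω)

∫|f(t)|² dt = \frac{5 \pi}{16}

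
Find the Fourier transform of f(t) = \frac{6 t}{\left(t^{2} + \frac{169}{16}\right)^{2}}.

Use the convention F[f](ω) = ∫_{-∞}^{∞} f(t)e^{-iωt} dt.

F(ω) = - \frac{12 i \pi \omega e^{- \frac{13 \left|{\omega}\right|}{4}}}{13}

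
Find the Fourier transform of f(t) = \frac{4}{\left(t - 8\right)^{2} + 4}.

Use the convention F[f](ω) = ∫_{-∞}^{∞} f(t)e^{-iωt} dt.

F(ω) = 2 \pi e^{- 8 i \omega - 2 \left|{\omega}\right|}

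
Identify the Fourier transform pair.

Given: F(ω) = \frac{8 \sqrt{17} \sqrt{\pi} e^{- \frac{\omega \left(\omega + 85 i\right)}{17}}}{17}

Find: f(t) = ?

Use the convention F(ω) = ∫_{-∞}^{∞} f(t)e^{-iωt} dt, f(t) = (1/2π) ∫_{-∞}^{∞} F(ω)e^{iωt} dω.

f(t) = 4 e^{- \frac{17 \left(t - 5\right)^{2}}{4}}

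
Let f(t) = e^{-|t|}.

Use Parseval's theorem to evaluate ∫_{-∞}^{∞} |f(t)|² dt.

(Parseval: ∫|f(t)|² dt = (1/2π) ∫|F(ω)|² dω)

∫|f(t)|² dt = 1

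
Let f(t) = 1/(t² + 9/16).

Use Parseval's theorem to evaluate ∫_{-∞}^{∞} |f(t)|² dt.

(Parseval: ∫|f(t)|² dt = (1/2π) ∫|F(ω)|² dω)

∫|f(t)|² dt = \frac{32 \pi}{27}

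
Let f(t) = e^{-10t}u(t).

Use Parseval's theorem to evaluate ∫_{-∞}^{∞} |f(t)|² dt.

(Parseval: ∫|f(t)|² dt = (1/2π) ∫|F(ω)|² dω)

∫|f(t)|² dt = \frac{1}{20}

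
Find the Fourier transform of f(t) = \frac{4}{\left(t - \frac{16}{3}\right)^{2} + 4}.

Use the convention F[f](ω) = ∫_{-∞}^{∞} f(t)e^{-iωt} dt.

F(ω) = 2 \pi e^{- \frac{16 i \omega}{3} - 2 \left|{\omega}\right|}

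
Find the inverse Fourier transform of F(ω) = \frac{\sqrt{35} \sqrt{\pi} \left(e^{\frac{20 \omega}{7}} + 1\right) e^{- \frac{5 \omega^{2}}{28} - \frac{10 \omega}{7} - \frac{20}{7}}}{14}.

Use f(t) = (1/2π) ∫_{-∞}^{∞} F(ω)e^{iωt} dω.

f(t) = e^{- \frac{7 t^{2}}{5}} \cos{\left(4 t \right)}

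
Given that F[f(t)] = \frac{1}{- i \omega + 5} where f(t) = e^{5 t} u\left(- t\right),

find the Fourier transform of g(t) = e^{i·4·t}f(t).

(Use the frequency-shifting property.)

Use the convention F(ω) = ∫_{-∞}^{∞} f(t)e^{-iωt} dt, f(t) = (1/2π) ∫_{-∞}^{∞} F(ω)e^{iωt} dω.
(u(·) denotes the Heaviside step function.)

F[g](ω) = \frac{i}{\omega - 4 + 5 i}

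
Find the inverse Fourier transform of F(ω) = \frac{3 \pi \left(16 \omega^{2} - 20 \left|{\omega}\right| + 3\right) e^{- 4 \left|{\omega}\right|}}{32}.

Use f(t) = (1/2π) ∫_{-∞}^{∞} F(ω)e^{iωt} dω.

f(t) = \frac{3 t^{4}}{\left(t^{2} + 16\right)^{3}}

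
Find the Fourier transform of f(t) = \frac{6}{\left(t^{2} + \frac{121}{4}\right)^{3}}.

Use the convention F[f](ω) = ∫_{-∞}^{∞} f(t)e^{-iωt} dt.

F(ω) = \frac{6 \pi \left(121 \omega^{2} + 66 \left|{\omega}\right| + 12\right) e^{- \frac{11 \left|{\omega}\right|}{2}}}{161051}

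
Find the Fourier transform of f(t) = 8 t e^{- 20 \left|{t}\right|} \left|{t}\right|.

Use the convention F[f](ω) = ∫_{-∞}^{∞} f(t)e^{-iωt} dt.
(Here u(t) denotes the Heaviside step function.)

F(ω) = \frac{32 i \omega \left(\omega^{2} - 1200\right)}{\left(\omega^{2} + 400\right)^{3}}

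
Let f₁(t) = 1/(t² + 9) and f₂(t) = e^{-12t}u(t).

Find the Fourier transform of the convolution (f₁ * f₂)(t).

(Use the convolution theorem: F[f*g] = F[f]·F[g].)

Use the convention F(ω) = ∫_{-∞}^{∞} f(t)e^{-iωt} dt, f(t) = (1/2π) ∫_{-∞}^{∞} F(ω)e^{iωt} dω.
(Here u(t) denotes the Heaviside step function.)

F[f₁*f₂](ω) = \frac{\pi e^{- 3 \left|{\omega}\right|}}{3 \left(i \omega + 12\right)}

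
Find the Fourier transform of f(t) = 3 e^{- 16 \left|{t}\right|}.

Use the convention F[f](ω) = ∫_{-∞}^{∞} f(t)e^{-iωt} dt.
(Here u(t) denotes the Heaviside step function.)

F(ω) = \frac{96}{\omega^{2} + 256}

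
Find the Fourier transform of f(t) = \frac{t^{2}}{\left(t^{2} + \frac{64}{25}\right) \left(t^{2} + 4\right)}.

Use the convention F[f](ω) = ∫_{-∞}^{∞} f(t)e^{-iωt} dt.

F(ω) = \frac{25 \pi e^{- 2 \left|{\omega}\right|}}{18} - \frac{10 \pi e^{- \frac{8 \left|{\omega}\right|}{5}}}{9}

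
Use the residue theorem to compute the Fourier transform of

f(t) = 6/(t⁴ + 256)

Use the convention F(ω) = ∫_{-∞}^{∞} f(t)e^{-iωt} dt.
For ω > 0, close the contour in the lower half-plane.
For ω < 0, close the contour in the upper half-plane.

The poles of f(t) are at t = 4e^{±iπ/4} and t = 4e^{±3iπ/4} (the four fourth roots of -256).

Let g(z) = f(z)e^{-iωz}; for large |z| the factor e^{-iωz} decays in the lower half-plane when ω > 0 and in the upper half-plane when ω < 0.

Case ω > 0 (lower half-plane, clockwise contour ⇒ F(ω) = -2πi·ΣRes):
  Res_{z = - 2 \sqrt{2} - 2 \sqrt{2} i} g(z) = \frac{3 \sqrt{2} i \left(1 - i\right) e^{2 \sqrt{2} \omega \left(-1 + i\right)}}{256}
  Res_{z = 2 \sqrt{2} - 2 \sqrt{2} i} g(z) = \frac{3 \sqrt{2} i \left(1 + i\right) e^{- 2 \sqrt{2} \omega \left(1 + i\right)}}{256}
  F(ω) = -2πi·ΣRes = \frac{3 \sqrt{2} \pi \left(1 - i\right) \left(e^{4 \sqrt{2} i \omega} + i\right) e^{- 2 \sqrt{2} \omega \left(1 + i\right)}}{128} = \frac{3 \pi e^{- 2 \sqrt{2} \omega} \sin{\left(2 \sqrt{2} \omega + \frac{\pi}{4} \right)}}{32}

Case ω < 0 (upper half-plane, counterclockwise contour ⇒ F(ω) = +2πi·ΣRes):
  Res_{z = 2 \sqrt{2} + 2 \sqrt{2} i} g(z) = \frac{3 \sqrt{2} i \left(-1 + i\right) e^{2 \sqrt{2} \omega \left(1 - i\right)}}{256}
  Res_{z = - 2 \sqrt{2} + 2 \sqrt{2} i} g(z) = \frac{3 \sqrt{2} \left(1 - i\right) e^{2 \sqrt{2} \omega \left(1 + i\right)}}{256}
  F(ω) = 2πi·ΣRes = - \frac{3 \sqrt{2} i \pi \left(i \left(1 - i\right) e^{2 \sqrt{2} \omega \left(1 - i\right)} - \left(1 - i\right) e^{2 \sqrt{2} \omega \left(1 + i\right)}\right)}{128} = \frac{3 \pi e^{2 \sqrt{2} \omega} \cos{\left(2 \sqrt{2} \omega + \frac{\pi}{4} \right)}}{32}

Both cases combine into a single formula in |ω|:

F(ω) = \frac{3 \pi e^{- 2 \sqrt{2} \left|{\omega}\right|} \sin{\left(2 \sqrt{2} \left|{\omega}\right| + \frac{\pi}{4} \right)}}{32}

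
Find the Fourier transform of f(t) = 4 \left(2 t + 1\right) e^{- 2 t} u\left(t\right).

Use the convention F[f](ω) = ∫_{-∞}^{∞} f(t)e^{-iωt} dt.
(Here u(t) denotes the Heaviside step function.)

F(ω) = \frac{4 \left(- i \omega - 4\right)}{\omega^{2} - 4 i \omega - 4}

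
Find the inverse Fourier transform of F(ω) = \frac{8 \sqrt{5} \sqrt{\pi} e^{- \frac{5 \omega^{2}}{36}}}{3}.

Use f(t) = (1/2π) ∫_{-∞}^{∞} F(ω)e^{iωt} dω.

f(t) = 8 e^{- \frac{9 t^{2}}{5}}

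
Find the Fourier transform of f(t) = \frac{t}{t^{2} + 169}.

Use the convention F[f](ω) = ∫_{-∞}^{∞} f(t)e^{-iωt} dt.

F(ω) = - i \pi e^{- 13 \left|{\omega}\right|} \operatorname{sign}{\left(\omega \right)}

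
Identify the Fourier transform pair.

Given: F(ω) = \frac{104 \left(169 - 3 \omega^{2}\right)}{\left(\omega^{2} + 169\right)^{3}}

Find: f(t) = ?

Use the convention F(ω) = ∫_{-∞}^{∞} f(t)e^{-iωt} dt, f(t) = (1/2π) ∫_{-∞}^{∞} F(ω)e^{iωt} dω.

f(t) = 2 t^{2} e^{- 13 \left|{t}\right|}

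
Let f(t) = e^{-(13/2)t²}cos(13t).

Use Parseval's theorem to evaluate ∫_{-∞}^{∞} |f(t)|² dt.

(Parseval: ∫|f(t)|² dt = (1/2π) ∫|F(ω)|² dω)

∫|f(t)|² dt = \frac{\sqrt{13} \sqrt{\pi} \left(1 + e^{13}\right)}{26 e^{13}}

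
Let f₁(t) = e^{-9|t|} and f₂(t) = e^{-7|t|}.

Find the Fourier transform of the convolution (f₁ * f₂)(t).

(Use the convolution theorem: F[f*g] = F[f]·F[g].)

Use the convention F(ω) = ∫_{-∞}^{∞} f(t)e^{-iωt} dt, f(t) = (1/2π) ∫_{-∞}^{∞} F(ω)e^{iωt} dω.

F[f₁*f₂](ω) = \frac{252}{\left(\omega^{2} + 49\right) \left(\omega^{2} + 81\right)}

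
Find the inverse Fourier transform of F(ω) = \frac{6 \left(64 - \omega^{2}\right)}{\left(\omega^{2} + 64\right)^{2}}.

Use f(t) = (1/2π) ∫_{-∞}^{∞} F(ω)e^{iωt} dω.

f(t) = 3 e^{- 8 \left|{t}\right|} \left|{t}\right|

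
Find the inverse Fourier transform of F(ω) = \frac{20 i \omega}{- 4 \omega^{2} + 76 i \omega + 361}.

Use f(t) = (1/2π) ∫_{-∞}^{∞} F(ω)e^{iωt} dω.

f(t) = 5 \left(1 - \frac{19 t}{2}\right) e^{- \frac{19 t}{2}} u\left(t\right)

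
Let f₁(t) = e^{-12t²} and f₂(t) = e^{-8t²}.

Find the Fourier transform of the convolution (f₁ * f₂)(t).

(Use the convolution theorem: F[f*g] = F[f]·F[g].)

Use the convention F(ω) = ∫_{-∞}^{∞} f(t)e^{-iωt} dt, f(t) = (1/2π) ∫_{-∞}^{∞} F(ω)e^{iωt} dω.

F[f₁*f₂](ω) = \frac{\sqrt{6} \pi e^{- \frac{5 \omega^{2}}{96}}}{24}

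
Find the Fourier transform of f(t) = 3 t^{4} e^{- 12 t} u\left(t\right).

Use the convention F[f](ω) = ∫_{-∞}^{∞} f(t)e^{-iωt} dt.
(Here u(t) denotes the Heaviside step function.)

F(ω) = \frac{72}{\left(i \omega + 12\right)^{5}}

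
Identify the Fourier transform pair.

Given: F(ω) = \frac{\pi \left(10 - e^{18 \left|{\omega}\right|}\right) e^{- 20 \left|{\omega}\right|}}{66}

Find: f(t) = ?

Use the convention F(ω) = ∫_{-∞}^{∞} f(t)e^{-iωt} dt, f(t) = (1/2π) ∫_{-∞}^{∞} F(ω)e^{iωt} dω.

f(t) = \frac{3 t^{2}}{\left(t^{2} + 4\right) \left(t^{2} + 400\right)}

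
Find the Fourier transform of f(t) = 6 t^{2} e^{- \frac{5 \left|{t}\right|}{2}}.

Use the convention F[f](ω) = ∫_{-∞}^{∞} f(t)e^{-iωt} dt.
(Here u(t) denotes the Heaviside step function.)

F(ω) = \frac{960 \left(25 - 12 \omega^{2}\right)}{\left(4 \omega^{2} + 25\right)^{3}}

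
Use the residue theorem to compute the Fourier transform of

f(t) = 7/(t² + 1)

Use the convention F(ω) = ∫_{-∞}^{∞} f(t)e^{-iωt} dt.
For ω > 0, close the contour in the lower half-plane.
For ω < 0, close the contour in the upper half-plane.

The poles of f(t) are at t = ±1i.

Let g(z) = f(z)e^{-iωz}; for large |z| the factor e^{-iωz} decays in the lower half-plane when ω > 0 and in the upper half-plane when ω < 0.

Case ω > 0 (lower half-plane, clockwise contour ⇒ F(ω) = -2πi·ΣRes):
  Res_{z = - i} g(z) = \frac{7 i e^{- \omega}}{2}
  F(ω) = -2πi·ΣRes = 7 \pi e^{- \omega}

Case ω < 0 (upper half-plane, counterclockwise contour ⇒ F(ω) = +2πi·ΣRes):
  Res_{z = i} g(z) = - \frac{7 i e^{\omega}}{2}
  F(ω) = 2πi·ΣRes = 7 \pi e^{\omega}

Both cases combine into a single formula in |ω|:

F(ω) = 7 \pi e^{- \left|{\omega}\right|}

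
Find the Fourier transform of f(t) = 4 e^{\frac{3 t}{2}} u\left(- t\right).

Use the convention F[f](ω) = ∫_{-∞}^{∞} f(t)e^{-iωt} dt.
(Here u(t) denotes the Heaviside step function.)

F(ω) = - \frac{8}{2 i \omega - 3}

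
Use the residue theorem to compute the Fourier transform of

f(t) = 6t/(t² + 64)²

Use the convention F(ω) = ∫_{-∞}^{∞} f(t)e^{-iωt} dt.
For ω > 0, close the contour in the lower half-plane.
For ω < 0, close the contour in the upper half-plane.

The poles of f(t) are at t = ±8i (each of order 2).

Let g(z) = f(z)e^{-iωz}; for large |z| the factor e^{-iωz} decays in the lower half-plane when ω > 0 and in the upper half-plane when ω < 0.

Case ω > 0 (lower half-plane, clockwise contour ⇒ F(ω) = -2πi·ΣRes):
  Res_{z = - 8 i} g(z) = \frac{3 \omega e^{- 8 \omega}}{16} (pole of order 2)
  F(ω) = -2πi·ΣRes = - \frac{3 i \pi \omega e^{- 8 \omega}}{8}

Case ω < 0 (upper half-plane, counterclockwise contour ⇒ F(ω) = +2πi·ΣRes):
  Res_{z = 8 i} g(z) = - \frac{3 \omega e^{8 \omega}}{16} (pole of order 2)
  F(ω) = 2πi·ΣRes = - \frac{3 i \pi \omega e^{8 \omega}}{8}

Both cases combine into a single formula in |ω|:

F(ω) = - \frac{3 i \pi \omega e^{- 8 \left|{\omega}\right|}}{8}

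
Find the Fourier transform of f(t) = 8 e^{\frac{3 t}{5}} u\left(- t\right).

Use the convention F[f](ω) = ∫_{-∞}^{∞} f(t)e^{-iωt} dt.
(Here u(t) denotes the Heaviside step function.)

F(ω) = - \frac{40}{5 i \omega - 3}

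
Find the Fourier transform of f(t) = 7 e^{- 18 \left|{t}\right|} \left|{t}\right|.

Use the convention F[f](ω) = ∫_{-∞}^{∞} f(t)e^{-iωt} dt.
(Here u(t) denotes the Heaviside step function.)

F(ω) = \frac{14 \left(324 - \omega^{2}\right)}{\left(\omega^{2} + 324\right)^{2}}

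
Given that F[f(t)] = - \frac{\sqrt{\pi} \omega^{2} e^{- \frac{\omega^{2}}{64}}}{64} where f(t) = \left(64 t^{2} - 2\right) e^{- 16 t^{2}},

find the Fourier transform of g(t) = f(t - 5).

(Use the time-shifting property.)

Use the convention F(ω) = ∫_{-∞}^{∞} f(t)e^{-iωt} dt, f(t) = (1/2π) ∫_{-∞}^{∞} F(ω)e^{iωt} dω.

F[g](ω) = - \frac{\sqrt{\pi} \omega^{2} e^{- \frac{\omega \left(\omega + 320 i\right)}{64}}}{64}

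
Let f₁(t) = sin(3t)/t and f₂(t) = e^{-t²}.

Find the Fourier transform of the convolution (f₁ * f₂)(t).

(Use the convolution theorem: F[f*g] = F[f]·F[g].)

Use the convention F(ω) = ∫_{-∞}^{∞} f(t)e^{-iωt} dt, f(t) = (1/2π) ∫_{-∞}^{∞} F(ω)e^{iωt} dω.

F[f₁*f₂](ω) = \begin{cases} \pi^{\frac{3}{2}} e^{- \frac{\omega^{2}}{4}} & \text{for}\: \omega > -3 \wedge \omega < 3 \\0 & \text{otherwise} \end{cases}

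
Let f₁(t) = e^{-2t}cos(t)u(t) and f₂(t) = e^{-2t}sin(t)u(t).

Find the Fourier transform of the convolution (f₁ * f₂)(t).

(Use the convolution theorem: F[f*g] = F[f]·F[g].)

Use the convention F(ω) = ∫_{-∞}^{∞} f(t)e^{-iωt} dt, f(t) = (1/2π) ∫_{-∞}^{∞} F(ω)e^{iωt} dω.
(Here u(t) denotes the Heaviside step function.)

F[f₁*f₂](ω) = \frac{i \omega + 2}{\left(\left(i \omega + 2\right)^{2} + 1\right)^{2}}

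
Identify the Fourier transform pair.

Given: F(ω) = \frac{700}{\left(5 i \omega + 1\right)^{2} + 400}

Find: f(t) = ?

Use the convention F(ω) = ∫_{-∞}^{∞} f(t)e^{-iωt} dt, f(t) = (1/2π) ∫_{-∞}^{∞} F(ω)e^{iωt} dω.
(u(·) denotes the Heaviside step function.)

f(t) = 7 e^{- \frac{t}{5}} \sin{\left(4 t \right)} u\left(t\right)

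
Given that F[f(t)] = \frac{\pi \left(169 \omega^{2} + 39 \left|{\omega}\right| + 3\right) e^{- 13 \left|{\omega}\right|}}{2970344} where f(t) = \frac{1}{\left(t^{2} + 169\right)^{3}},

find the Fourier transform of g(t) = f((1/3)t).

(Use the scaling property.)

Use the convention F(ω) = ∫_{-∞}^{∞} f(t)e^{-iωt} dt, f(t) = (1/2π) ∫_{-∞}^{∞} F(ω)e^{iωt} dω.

F[g](ω) = \frac{9 \pi \left(507 \omega^{2} + 39 \left|{\omega}\right| + 1\right) e^{- 39 \left|{\omega}\right|}}{2970344}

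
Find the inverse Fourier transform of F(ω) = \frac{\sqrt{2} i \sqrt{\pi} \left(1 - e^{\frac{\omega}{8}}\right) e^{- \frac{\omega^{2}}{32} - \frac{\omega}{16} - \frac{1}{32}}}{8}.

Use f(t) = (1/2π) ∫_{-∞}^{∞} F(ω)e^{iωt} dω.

f(t) = e^{- 8 t^{2}} \sin{\left(t \right)}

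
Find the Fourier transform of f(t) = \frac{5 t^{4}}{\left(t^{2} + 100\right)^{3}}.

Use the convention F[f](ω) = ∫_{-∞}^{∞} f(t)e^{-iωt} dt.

F(ω) = \frac{\pi \left(100 \omega^{2} - 50 \left|{\omega}\right| + 3\right) e^{- 10 \left|{\omega}\right|}}{16}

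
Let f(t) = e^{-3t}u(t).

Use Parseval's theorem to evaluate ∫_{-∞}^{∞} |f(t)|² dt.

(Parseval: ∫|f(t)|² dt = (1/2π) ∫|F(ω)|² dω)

∫|f(t)|² dt = \frac{1}{6}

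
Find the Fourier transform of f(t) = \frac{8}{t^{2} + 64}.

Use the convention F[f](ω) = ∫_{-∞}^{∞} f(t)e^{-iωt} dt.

F(ω) = \pi e^{- 8 \left|{\omega}\right|}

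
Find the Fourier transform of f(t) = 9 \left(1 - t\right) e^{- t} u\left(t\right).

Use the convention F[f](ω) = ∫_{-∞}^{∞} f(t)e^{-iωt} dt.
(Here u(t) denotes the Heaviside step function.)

F(ω) = \frac{9 i \omega}{- \omega^{2} + 2 i \omega + 1}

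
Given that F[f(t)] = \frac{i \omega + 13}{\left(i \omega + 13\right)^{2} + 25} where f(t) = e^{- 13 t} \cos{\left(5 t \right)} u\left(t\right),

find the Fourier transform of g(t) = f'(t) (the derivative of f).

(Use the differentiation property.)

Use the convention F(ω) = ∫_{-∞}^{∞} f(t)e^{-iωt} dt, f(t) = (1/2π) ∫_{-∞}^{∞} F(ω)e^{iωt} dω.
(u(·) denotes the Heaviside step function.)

F[g](ω) = \frac{i \omega \left(i \omega + 13\right)}{\left(i \omega + 13\right)^{2} + 25}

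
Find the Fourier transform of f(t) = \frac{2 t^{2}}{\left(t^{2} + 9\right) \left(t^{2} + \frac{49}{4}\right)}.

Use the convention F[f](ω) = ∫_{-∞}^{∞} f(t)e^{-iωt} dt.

F(ω) = - \frac{24 \pi e^{- 3 \left|{\omega}\right|}}{13} + \frac{28 \pi e^{- \frac{7 \left|{\omega}\right|}{2}}}{13}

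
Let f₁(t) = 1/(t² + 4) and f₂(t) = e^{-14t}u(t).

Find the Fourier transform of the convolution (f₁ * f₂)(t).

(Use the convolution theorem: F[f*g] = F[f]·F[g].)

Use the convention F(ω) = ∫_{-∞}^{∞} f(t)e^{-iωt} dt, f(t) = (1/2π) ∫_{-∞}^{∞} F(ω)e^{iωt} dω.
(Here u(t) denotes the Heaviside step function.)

F[f₁*f₂](ω) = \frac{\pi e^{- 2 \left|{\omega}\right|}}{2 \left(i \omega + 14\right)}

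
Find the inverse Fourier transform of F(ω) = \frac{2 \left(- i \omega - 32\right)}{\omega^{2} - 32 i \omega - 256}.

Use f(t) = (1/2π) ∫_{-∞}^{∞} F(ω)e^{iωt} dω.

f(t) = 2 \left(16 t + 1\right) e^{- 16 t} u\left(t\right)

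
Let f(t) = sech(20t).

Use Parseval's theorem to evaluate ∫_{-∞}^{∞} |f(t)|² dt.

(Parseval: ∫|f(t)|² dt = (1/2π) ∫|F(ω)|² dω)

∫|f(t)|² dt = \frac{1}{10}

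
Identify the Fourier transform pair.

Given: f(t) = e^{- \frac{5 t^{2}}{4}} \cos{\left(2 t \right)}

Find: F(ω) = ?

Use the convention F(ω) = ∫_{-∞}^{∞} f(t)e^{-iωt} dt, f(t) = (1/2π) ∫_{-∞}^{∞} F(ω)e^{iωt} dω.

F(ω) = \frac{\sqrt{5} \sqrt{\pi} \left(e^{\frac{8 \omega}{5}} + 1\right) e^{- \frac{\omega^{2}}{5} - \frac{4 \omega}{5} - \frac{4}{5}}}{5}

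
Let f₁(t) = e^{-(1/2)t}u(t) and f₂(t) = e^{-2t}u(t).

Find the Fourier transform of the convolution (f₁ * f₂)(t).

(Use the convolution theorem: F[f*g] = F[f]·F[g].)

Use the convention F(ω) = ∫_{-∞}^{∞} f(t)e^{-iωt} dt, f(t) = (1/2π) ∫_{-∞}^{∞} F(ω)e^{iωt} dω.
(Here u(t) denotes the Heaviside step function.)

F[f₁*f₂](ω) = \frac{2}{\left(i \omega + 2\right) \left(2 i \omega + 1\right)}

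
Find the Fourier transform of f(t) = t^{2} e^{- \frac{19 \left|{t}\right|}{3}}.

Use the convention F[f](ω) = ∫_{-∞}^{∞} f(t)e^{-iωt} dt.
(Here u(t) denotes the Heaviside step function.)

F(ω) = \frac{2052 \left(361 - 27 \omega^{2}\right)}{\left(9 \omega^{2} + 361\right)^{3}}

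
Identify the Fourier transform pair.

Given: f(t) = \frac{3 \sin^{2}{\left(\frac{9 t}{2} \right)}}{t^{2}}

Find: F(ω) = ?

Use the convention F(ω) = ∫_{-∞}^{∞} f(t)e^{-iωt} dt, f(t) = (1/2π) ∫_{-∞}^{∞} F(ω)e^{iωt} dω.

F(ω) = \begin{cases} \frac{3 \pi \left(9 - \left|{\omega}\right|\right)}{2} & \text{for}\: \omega > -9 \wedge \omega < 9 \\0 & \text{otherwise} \end{cases}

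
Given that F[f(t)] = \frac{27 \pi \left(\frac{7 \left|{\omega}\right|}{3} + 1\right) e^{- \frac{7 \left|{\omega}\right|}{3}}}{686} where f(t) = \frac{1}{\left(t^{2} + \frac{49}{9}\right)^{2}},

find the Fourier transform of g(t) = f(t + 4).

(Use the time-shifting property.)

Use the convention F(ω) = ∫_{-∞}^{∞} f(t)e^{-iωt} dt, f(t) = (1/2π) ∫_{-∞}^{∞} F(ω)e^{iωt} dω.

F[g](ω) = \frac{9 \pi \left(7 \left|{\omega}\right| + 3\right) e^{4 i \omega - \frac{7 \left|{\omega}\right|}{3}}}{686}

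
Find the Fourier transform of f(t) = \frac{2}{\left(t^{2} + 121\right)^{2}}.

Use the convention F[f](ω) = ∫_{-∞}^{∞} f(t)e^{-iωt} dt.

F(ω) = \frac{\pi \left(11 \left|{\omega}\right| + 1\right) e^{- 11 \left|{\omega}\right|}}{1331}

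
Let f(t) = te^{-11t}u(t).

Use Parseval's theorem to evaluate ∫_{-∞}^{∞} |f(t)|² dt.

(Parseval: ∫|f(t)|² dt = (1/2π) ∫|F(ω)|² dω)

∫|f(t)|² dt = \frac{1}{5324}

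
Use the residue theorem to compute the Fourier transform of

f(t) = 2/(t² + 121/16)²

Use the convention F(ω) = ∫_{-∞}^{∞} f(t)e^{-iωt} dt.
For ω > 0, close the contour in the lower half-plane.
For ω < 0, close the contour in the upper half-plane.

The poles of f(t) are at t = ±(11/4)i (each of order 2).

Let g(z) = f(z)e^{-iωz}; for large |z| the factor e^{-iωz} decays in the lower half-plane when ω > 0 and in the upper half-plane when ω < 0.

Case ω > 0 (lower half-plane, clockwise contour ⇒ F(ω) = -2πi·ΣRes):
  Res_{z = - \frac{11 i}{4}} g(z) = \frac{8 i \left(11 \omega + 4\right) e^{- \frac{11 \omega}{4}}}{1331} (pole of order 2)
  F(ω) = -2πi·ΣRes = \frac{16 \pi \left(11 \omega + 4\right) e^{- \frac{11 \omega}{4}}}{1331}

Case ω < 0 (upper half-plane, counterclockwise contour ⇒ F(ω) = +2πi·ΣRes):
  Res_{z = \frac{11 i}{4}} g(z) = \frac{8 i \left(11 \omega - 4\right) e^{\frac{11 \omega}{4}}}{1331} (pole of order 2)
  F(ω) = 2πi·ΣRes = \frac{16 \pi \left(4 - 11 \omega\right) e^{\frac{11 \omega}{4}}}{1331}

Both cases combine into a single formula in |ω|:

F(ω) = \frac{16 \pi \left(11 \left|{\omega}\right| + 4\right) e^{- \frac{11 \left|{\omega}\right|}{4}}}{1331}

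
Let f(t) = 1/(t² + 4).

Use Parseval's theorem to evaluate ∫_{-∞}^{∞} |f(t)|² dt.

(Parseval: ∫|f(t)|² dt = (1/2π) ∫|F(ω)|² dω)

∫|f(t)|² dt = \frac{\pi}{16}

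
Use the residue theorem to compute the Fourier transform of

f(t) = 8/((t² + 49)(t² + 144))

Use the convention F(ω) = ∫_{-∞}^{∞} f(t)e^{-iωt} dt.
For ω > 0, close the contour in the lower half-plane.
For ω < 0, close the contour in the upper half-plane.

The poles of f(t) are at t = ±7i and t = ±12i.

Let g(z) = f(z)e^{-iωz}; for large |z| the factor e^{-iωz} decays in the lower half-plane when ω > 0 and in the upper half-plane when ω < 0.

Case ω > 0 (lower half-plane, clockwise contour ⇒ F(ω) = -2πi·ΣRes):
  Res_{z = - 7 i} g(z) = \frac{4 i e^{- 7 \omega}}{665}
  Res_{z = - 12 i} g(z) = - \frac{i e^{- 12 \omega}}{285}
  F(ω) = -2πi·ΣRes = \frac{2 \pi \left(12 e^{5 \omega} - 7\right) e^{- 12 \omega}}{1995}

Case ω < 0 (upper half-plane, counterclockwise contour ⇒ F(ω) = +2πi·ΣRes):
  Res_{z = 7 i} g(z) = - \frac{4 i e^{7 \omega}}{665}
  Res_{z = 12 i} g(z) = \frac{i e^{12 \omega}}{285}
  F(ω) = 2πi·ΣRes = \frac{2 \pi \left(12 - 7 e^{5 \omega}\right) e^{7 \omega}}{1995}

Both cases combine into a single formula in |ω|:

F(ω) = \frac{2 \pi \left(12 e^{5 \left|{\omega}\right|} - 7\right) e^{- 12 \left|{\omega}\right|}}{1995}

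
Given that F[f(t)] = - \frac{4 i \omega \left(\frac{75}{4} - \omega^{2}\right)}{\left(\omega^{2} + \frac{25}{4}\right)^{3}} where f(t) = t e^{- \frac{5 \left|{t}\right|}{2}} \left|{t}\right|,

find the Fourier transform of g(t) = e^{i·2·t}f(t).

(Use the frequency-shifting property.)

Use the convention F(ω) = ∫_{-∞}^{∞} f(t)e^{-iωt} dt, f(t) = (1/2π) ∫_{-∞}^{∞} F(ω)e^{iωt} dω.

F[g](ω) = \frac{64 i \left(\omega - 2\right) \left(4 \left(\omega - 2\right)^{2} - 75\right)}{\left(4 \left(\omega - 2\right)^{2} + 25\right)^{3}}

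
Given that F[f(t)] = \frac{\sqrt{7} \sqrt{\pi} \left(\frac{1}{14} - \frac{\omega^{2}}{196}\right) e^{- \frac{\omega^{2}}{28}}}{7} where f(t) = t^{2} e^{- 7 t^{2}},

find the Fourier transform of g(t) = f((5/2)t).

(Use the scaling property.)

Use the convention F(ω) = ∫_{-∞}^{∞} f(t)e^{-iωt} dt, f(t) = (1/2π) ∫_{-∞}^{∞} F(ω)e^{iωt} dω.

F[g](ω) = \frac{\sqrt{7} \sqrt{\pi} \left(175 - 2 \omega^{2}\right) e^{- \frac{\omega^{2}}{175}}}{42875}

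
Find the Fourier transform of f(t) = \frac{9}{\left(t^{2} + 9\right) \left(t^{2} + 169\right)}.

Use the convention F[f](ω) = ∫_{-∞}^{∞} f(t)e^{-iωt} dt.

F(ω) = \frac{3 \pi \left(13 e^{10 \left|{\omega}\right|} - 3\right) e^{- 13 \left|{\omega}\right|}}{2080}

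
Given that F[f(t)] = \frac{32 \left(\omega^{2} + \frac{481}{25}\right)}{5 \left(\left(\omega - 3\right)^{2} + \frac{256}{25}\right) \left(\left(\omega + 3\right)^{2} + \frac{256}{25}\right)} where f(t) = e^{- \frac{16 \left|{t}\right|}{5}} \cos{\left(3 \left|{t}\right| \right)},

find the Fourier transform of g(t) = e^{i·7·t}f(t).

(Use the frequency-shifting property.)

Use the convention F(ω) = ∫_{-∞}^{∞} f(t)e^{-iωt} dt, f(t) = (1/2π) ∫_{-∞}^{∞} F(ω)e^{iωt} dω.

F[g](ω) = \frac{160 \left(25 \left(\omega - 7\right)^{2} + 481\right)}{\left(25 \left(\omega - 10\right)^{2} + 256\right) \left(25 \left(\omega - 4\right)^{2} + 256\right)}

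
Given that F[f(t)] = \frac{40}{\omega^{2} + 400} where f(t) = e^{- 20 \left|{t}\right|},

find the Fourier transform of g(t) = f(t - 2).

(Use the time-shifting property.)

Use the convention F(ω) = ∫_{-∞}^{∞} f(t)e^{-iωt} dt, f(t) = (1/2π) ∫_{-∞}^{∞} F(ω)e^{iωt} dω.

F[g](ω) = \frac{40 e^{- 2 i \omega}}{\omega^{2} + 400}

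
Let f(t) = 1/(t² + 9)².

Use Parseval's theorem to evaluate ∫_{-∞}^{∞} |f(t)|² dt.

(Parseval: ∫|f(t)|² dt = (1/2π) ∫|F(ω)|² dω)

∫|f(t)|² dt = \frac{5 \pi}{34992}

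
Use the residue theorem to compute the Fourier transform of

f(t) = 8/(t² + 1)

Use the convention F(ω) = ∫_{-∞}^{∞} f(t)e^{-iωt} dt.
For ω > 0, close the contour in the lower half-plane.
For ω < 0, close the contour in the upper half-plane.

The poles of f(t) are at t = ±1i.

Let g(z) = f(z)e^{-iωz}; for large |z| the factor e^{-iωz} decays in the lower half-plane when ω > 0 and in the upper half-plane when ω < 0.

Case ω > 0 (lower half-plane, clockwise contour ⇒ F(ω) = -2πi·ΣRes):
  Res_{z = - i} g(z) = 4 i e^{- \omega}
  F(ω) = -2πi·ΣRes = 8 \pi e^{- \omega}

Case ω < 0 (upper half-plane, counterclockwise contour ⇒ F(ω) = +2πi·ΣRes):
  Res_{z = i} g(z) = - 4 i e^{\omega}
  F(ω) = 2πi·ΣRes = 8 \pi e^{\omega}

Both cases combine into a single formula in |ω|:

F(ω) = 8 \pi e^{- \left|{\omega}\right|}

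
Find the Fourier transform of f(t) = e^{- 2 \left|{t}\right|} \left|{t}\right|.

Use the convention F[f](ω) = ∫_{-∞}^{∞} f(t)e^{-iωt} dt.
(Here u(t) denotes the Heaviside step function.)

F(ω) = \frac{2 \left(4 - \omega^{2}\right)}{\left(\omega^{2} + 4\right)^{2}}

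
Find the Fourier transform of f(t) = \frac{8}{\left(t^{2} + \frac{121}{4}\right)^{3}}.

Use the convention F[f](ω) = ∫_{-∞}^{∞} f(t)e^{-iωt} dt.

F(ω) = \frac{8 \pi \left(121 \omega^{2} + 66 \left|{\omega}\right| + 12\right) e^{- \frac{11 \left|{\omega}\right|}{2}}}{161051}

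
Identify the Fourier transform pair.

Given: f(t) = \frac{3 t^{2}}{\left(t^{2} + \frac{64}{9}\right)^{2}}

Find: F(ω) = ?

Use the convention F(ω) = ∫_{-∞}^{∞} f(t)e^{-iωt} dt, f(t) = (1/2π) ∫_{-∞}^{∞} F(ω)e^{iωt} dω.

F(ω) = \frac{3 \pi \left(3 - 8 \left|{\omega}\right|\right) e^{- \frac{8 \left|{\omega}\right|}{3}}}{16}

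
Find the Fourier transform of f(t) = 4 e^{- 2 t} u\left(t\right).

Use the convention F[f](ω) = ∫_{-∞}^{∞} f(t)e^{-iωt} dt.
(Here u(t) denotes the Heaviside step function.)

F(ω) = \frac{4}{i \omega + 2}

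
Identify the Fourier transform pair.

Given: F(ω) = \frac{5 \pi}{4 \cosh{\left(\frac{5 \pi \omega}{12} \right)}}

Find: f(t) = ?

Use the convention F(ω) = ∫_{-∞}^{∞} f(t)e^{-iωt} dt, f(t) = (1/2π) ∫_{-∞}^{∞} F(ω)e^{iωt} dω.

f(t) = \frac{3}{e^{\frac{6 t}{5}} + e^{- \frac{6 t}{5}}}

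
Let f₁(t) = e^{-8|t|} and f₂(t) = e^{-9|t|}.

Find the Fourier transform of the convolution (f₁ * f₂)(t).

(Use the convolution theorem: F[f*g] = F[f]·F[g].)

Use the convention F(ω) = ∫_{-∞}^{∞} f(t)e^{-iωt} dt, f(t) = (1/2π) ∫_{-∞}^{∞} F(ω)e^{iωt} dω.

F[f₁*f₂](ω) = \frac{288}{\left(\omega^{2} + 64\right) \left(\omega^{2} + 81\right)}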